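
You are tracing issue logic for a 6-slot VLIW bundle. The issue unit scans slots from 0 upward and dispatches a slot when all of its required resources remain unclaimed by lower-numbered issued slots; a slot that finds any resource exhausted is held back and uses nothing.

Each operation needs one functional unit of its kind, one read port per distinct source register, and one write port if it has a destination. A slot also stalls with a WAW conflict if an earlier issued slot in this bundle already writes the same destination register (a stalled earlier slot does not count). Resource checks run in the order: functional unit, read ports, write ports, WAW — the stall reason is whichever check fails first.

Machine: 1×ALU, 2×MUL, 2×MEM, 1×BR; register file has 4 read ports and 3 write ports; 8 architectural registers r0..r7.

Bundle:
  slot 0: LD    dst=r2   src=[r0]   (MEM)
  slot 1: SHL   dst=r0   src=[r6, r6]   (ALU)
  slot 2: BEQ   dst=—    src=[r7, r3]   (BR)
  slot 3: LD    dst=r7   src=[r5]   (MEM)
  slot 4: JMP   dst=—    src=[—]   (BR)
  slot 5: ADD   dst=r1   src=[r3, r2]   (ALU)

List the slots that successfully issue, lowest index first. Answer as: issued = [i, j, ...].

#0 MEM src=r0 dispatched  <A:1 Mu:2 Ld:1 B:1 rd:3 wr:2>
#1 ALU src=r6,r6 dispatched  <A:0 Mu:2 Ld:1 B:1 rd:2 wr:1>
#2 BR src=r7,r3 dispatched  <A:0 Mu:2 Ld:1 B:0 rd:0 wr:1>
#3 MEM src=r5 held:RD_PORT  <A:0 Mu:2 Ld:1 B:0 rd:0 wr:1>
#4 BR src=- held:FU  <A:0 Mu:2 Ld:1 B:0 rd:0 wr:1>
#5 ALU src=r3,r2 held:FU  <A:0 Mu:2 Ld:1 B:0 rd:0 wr:1>

issued = [0, 1, 2]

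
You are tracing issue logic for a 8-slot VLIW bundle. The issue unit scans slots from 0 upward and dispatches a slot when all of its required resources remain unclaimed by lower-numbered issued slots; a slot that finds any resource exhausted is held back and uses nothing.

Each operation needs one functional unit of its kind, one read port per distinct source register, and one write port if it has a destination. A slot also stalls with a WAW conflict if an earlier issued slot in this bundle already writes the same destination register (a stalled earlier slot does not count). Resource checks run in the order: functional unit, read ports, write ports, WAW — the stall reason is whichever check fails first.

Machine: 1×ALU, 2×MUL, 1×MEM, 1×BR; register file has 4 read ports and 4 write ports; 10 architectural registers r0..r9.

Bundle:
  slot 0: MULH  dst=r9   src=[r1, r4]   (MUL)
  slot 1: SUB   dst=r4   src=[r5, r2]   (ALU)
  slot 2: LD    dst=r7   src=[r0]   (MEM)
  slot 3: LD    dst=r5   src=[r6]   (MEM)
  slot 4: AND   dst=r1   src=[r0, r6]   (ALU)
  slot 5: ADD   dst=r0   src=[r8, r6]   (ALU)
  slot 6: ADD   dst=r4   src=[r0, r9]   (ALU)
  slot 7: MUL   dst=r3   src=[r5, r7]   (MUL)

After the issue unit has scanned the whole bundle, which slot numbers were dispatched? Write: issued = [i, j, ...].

  0. MUL→r9 ⇒ go  {1A/1Mu/1Ld/1B | 2r 3w}
  1. ALU→r4 ⇒ go  {0A/1Mu/1Ld/1B | 0r 2w}
  2. MEM→r7 ⇒ no(RD_PORT)  {0A/1Mu/1Ld/1B | 0r 2w}
  3. MEM→r5 ⇒ no(RD_PORT)  {0A/1Mu/1Ld/1B | 0r 2w}
  4. ALU→r1 ⇒ no(FU)  {0A/1Mu/1Ld/1B | 0r 2w}
  5. ALU→r0 ⇒ no(FU)  {0A/1Mu/1Ld/1B | 0r 2w}
  6. ALU→r4 ⇒ no(FU)  {0A/1Mu/1Ld/1B | 0r 2w}
  7. MUL→r3 ⇒ no(RD_PORT)  {0A/1Mu/1Ld/1B | 0r 2w}

issued = [0, 1]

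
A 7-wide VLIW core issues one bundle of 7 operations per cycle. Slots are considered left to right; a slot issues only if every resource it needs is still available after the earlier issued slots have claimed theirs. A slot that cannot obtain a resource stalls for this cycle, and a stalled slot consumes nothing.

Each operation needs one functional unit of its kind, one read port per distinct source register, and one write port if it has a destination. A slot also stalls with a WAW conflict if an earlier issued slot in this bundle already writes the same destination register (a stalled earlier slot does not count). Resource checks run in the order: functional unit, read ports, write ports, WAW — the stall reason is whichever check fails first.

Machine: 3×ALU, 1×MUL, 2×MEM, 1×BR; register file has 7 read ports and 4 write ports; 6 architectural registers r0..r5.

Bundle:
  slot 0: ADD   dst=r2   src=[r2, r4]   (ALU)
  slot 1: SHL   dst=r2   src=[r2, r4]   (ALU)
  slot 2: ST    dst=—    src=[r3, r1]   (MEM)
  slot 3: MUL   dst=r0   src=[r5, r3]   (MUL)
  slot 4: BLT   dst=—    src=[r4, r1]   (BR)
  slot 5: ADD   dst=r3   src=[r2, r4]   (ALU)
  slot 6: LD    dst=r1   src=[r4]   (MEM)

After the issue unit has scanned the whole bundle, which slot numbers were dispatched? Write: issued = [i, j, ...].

issued = [0, 2, 3, 6]

(0) want 1×ALU +2rd +1wr — yes → AL2|MU1|ME2|BR1|rd5|wr3
(1) want 1×ALU +2rd +1wr — WAW → AL2|MU1|ME2|BR1|rd5|wr3
(2) want 1×MEM +2rd +0wr — yes → AL2|MU1|ME1|BR1|rd3|wr3
(3) want 1×MUL +2rd +1wr — yes → AL2|MU0|ME1|BR1|rd1|wr2
(4) want 1×BR +2rd +0wr — RD_PORT → AL2|MU0|ME1|BR1|rd1|wr2
(5) want 1×ALU +2rd +1wr — RD_PORT → AL2|MU0|ME1|BR1|rd1|wr2
(6) want 1×MEM +1rd +1wr — yes → AL2|MU0|ME0|BR1|rd0|wr1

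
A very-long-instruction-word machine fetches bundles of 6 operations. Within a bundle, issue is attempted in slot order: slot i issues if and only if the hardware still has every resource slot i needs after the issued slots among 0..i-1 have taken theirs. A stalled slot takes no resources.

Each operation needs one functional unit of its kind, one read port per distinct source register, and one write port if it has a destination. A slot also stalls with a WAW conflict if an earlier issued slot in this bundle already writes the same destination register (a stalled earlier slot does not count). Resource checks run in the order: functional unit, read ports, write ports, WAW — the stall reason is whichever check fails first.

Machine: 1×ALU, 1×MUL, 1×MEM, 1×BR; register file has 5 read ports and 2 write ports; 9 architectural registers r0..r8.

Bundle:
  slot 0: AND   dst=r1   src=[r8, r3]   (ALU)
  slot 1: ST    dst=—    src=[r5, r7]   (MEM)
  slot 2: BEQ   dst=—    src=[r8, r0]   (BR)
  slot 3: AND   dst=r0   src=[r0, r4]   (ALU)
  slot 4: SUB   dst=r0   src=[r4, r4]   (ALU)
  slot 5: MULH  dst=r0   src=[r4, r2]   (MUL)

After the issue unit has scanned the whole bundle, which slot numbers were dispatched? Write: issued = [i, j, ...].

issued = [0, 1]

slot 0 (ALU): ISSUE — free A0,Mu1,Ld1,B1 rp3 wp1
slot 1 (MEM): ISSUE — free A0,Mu1,Ld0,B1 rp1 wp1
slot 2 (BR): stall RD_PORT — free A0,Mu1,Ld0,B1 rp1 wp1
slot 3 (ALU): stall FU — free A0,Mu1,Ld0,B1 rp1 wp1
slot 4 (ALU): stall FU — free A0,Mu1,Ld0,B1 rp1 wp1
slot 5 (MUL): stall RD_PORT — free A0,Mu1,Ld0,B1 rp1 wp1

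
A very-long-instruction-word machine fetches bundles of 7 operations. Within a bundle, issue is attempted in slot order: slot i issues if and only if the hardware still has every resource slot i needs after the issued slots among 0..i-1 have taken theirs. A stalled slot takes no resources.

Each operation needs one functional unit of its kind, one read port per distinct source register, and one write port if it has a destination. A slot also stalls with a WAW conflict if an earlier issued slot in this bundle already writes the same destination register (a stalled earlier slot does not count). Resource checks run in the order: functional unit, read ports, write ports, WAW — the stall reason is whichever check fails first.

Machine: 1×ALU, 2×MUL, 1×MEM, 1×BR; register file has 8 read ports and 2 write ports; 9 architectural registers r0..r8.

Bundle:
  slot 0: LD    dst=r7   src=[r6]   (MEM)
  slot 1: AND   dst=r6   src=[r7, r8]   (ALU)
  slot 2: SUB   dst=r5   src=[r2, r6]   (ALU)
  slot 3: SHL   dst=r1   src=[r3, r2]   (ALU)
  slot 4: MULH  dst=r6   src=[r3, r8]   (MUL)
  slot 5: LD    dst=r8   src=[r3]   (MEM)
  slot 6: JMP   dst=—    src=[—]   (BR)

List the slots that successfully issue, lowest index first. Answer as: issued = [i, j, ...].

  0. MEM→r7 ⇒ go  {1A/2Mu/0Ld/1B | 7r 1w}
  1. ALU→r6 ⇒ go  {0A/2Mu/0Ld/1B | 5r 0w}
  2. ALU→r5 ⇒ no(FU)  {0A/2Mu/0Ld/1B | 5r 0w}
  3. ALU→r1 ⇒ no(FU)  {0A/2Mu/0Ld/1B | 5r 0w}
  4. MUL→r6 ⇒ no(WR_PORT)  {0A/2Mu/0Ld/1B | 5r 0w}
  5. MEM→r8 ⇒ no(FU)  {0A/2Mu/0Ld/1B | 5r 0w}
  6. BR ⇒ go  {0A/2Mu/0Ld/0B | 5r 0w}

issued = [0, 1, 6]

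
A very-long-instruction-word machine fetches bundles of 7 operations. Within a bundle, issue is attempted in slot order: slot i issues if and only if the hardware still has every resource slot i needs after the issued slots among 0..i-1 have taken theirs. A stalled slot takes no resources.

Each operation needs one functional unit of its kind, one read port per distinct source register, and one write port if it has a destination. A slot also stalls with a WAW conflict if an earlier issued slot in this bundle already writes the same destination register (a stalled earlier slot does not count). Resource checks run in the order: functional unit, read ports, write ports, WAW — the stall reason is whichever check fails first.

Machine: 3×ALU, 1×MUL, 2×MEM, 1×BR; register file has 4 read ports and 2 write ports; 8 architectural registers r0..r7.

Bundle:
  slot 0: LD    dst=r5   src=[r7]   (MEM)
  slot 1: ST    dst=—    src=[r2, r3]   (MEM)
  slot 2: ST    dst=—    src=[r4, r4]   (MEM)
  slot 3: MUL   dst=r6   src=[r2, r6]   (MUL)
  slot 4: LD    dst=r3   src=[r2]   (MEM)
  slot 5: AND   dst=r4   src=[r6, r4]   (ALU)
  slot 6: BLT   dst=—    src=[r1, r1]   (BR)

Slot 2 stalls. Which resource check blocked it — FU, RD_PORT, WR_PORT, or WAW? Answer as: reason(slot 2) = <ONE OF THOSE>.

reason(slot 2) = FU

#0 MEM src=r7 dispatched  <A:3 Mu:1 Ld:1 B:1 rd:3 wr:1>
#1 MEM src=r2,r3 dispatched  <A:3 Mu:1 Ld:0 B:1 rd:1 wr:1>
#2 MEM src=r4,r4 held:FU  <A:3 Mu:1 Ld:0 B:1 rd:1 wr:1>
#3 MUL src=r2,r6 held:RD_PORT  <A:3 Mu:1 Ld:0 B:1 rd:1 wr:1>
#4 MEM src=r2 held:FU  <A:3 Mu:1 Ld:0 B:1 rd:1 wr:1>
#5 ALU src=r6,r4 held:RD_PORT  <A:3 Mu:1 Ld:0 B:1 rd:1 wr:1>
#6 BR src=r1,r1 dispatched  <A:3 Mu:1 Ld:0 B:0 rd:0 wr:1>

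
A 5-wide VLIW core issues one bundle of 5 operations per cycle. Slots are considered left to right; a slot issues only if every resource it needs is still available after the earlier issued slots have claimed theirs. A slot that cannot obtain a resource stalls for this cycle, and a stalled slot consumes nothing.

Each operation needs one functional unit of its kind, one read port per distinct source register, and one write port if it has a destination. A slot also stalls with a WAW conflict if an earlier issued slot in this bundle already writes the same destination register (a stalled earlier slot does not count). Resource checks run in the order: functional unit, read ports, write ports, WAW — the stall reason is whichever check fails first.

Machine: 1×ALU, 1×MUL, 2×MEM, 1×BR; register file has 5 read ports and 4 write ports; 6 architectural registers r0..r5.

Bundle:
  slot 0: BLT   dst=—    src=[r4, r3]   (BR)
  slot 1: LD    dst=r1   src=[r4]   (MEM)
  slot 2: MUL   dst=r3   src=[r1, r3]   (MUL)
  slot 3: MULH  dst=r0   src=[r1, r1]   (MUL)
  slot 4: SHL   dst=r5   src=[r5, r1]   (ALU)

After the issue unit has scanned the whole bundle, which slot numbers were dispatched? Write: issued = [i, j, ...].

issued = [0, 1, 2]

slot 0 (BR): ISSUE — free A1,Mu1,Ld2,B0 rp3 wp4
slot 1 (MEM): ISSUE — free A1,Mu1,Ld1,B0 rp2 wp3
slot 2 (MUL): ISSUE — free A1,Mu0,Ld1,B0 rp0 wp2
slot 3 (MUL): stall FU — free A1,Mu0,Ld1,B0 rp0 wp2
slot 4 (ALU): stall RD_PORT — free A1,Mu0,Ld1,B0 rp0 wp2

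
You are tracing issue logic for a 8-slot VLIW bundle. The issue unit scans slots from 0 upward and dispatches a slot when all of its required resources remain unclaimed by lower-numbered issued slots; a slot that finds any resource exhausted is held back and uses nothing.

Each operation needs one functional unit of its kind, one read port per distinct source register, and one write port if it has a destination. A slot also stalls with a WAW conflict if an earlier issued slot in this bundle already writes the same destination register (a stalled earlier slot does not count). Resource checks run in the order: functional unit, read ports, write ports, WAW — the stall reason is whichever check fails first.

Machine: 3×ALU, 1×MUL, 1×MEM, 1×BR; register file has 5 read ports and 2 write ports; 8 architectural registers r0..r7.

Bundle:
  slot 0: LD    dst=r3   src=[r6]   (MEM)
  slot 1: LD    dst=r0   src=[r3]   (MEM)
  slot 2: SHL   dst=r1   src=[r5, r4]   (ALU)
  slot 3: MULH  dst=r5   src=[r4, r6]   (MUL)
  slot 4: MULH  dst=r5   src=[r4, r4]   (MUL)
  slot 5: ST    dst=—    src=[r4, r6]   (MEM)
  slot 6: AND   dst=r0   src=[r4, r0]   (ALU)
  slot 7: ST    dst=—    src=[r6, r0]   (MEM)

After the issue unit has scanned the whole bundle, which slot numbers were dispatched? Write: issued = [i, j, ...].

slot 0 (MEM): ISSUE — free A3,Mu1,Ld0,B1 rp4 wp1
slot 1 (MEM): stall FU — free A3,Mu1,Ld0,B1 rp4 wp1
slot 2 (ALU): ISSUE — free A2,Mu1,Ld0,B1 rp2 wp0
slot 3 (MUL): stall WR_PORT — free A2,Mu1,Ld0,B1 rp2 wp0
slot 4 (MUL): stall WR_PORT — free A2,Mu1,Ld0,B1 rp2 wp0
slot 5 (MEM): stall FU — free A2,Mu1,Ld0,B1 rp2 wp0
slot 6 (ALU): stall WR_PORT — free A2,Mu1,Ld0,B1 rp2 wp0
slot 7 (MEM): stall FU — free A2,Mu1,Ld0,B1 rp2 wp0

issued = [0, 2]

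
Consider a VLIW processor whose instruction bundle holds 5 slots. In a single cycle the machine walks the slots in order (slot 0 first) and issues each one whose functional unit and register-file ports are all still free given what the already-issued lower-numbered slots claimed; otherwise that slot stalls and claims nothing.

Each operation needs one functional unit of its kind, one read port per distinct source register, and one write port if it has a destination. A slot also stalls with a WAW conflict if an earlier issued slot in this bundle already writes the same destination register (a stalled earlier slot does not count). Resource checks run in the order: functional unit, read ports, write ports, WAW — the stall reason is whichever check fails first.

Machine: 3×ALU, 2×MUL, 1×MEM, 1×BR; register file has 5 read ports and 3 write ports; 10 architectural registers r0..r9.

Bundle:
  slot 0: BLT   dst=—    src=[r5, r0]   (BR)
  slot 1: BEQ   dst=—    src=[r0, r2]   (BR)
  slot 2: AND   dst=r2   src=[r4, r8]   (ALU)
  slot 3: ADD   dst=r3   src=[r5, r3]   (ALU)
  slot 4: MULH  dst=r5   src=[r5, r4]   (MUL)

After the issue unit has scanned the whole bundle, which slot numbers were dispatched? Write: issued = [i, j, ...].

slot 0 (BR): ISSUE — free A3,Mu2,Ld1,B0 rp3 wp3
slot 1 (BR): stall FU — free A3,Mu2,Ld1,B0 rp3 wp3
slot 2 (ALU): ISSUE — free A2,Mu2,Ld1,B0 rp1 wp2
slot 3 (ALU): stall RD_PORT — free A2,Mu2,Ld1,B0 rp1 wp2
slot 4 (MUL): stall RD_PORT — free A2,Mu2,Ld1,B0 rp1 wp2

issued = [0, 2]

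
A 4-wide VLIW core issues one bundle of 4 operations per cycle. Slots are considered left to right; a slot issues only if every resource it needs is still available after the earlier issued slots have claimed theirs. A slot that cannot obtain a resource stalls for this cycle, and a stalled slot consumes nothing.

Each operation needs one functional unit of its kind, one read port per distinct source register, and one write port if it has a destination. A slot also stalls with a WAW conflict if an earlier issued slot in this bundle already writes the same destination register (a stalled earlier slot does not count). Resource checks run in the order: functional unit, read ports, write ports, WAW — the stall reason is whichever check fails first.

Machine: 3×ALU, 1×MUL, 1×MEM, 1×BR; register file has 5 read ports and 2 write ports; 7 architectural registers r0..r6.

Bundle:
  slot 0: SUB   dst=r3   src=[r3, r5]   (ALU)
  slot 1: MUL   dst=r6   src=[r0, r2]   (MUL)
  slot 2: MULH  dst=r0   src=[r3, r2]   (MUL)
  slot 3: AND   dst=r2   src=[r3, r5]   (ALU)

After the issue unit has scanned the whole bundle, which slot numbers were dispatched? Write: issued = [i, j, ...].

issued = [0, 1]

  0. ALU→r3 ⇒ go  {2A/1Mu/1Ld/1B | 3r 1w}
  1. MUL→r6 ⇒ go  {2A/0Mu/1Ld/1B | 1r 0w}
  2. MUL→r0 ⇒ no(FU)  {2A/0Mu/1Ld/1B | 1r 0w}
  3. ALU→r2 ⇒ no(RD_PORT)  {2A/0Mu/1Ld/1B | 1r 0w}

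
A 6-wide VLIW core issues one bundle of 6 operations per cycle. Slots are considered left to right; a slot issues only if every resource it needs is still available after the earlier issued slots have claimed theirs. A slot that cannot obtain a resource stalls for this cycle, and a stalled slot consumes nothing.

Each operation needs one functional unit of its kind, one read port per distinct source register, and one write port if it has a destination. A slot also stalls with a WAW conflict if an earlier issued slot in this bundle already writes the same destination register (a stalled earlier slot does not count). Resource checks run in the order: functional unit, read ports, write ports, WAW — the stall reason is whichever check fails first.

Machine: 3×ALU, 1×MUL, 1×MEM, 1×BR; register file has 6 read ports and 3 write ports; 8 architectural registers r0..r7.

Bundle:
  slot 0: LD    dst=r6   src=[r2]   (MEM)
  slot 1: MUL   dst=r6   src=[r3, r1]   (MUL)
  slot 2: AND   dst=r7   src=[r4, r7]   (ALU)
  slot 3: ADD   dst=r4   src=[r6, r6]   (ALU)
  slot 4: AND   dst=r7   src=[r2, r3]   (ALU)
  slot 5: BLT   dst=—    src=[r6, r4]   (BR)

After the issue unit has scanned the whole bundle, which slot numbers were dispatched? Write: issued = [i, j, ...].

[0] MEM needs rd=1 wr=1: ok; after: ALU=3 MUL=1 MEM=0 BR=1, R=5, W=2
[1] MUL needs rd=2 wr=1: WAW; after: ALU=3 MUL=1 MEM=0 BR=1, R=5, W=2
[2] ALU needs rd=2 wr=1: ok; after: ALU=2 MUL=1 MEM=0 BR=1, R=3, W=1
[3] ALU needs rd=1 wr=1: ok; after: ALU=1 MUL=1 MEM=0 BR=1, R=2, W=0
[4] ALU needs rd=2 wr=1: WR_PORT; after: ALU=1 MUL=1 MEM=0 BR=1, R=2, W=0
[5] BR needs rd=2 wr=0: ok; after: ALU=1 MUL=1 MEM=0 BR=0, R=0, W=0

issued = [0, 2, 3, 5]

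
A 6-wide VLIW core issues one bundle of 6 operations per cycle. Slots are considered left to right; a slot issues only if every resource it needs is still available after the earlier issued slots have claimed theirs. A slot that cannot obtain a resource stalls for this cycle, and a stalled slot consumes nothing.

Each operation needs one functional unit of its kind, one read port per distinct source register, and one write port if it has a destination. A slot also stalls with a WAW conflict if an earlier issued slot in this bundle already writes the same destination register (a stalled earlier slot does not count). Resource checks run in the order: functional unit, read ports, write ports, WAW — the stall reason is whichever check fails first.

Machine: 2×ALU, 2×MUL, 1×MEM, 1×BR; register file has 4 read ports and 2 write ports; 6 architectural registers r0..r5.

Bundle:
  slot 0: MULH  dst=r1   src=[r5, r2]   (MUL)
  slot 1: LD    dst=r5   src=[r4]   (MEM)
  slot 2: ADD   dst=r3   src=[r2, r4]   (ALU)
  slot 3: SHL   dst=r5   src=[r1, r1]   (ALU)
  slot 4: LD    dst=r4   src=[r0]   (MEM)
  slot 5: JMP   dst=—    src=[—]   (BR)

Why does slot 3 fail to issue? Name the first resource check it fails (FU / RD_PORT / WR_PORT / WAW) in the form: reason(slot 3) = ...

#0 MUL src=r5,r2 dispatched  <A:2 Mu:1 Ld:1 B:1 rd:2 wr:1>
#1 MEM src=r4 dispatched  <A:2 Mu:1 Ld:0 B:1 rd:1 wr:0>
#2 ALU src=r2,r4 held:RD_PORT  <A:2 Mu:1 Ld:0 B:1 rd:1 wr:0>
#3 ALU src=r1,r1 held:WR_PORT  <A:2 Mu:1 Ld:0 B:1 rd:1 wr:0>
#4 MEM src=r0 held:FU  <A:2 Mu:1 Ld:0 B:1 rd:1 wr:0>
#5 BR src=- dispatched  <A:2 Mu:1 Ld:0 B:0 rd:1 wr:0>

reason(slot 3) = WR_PORT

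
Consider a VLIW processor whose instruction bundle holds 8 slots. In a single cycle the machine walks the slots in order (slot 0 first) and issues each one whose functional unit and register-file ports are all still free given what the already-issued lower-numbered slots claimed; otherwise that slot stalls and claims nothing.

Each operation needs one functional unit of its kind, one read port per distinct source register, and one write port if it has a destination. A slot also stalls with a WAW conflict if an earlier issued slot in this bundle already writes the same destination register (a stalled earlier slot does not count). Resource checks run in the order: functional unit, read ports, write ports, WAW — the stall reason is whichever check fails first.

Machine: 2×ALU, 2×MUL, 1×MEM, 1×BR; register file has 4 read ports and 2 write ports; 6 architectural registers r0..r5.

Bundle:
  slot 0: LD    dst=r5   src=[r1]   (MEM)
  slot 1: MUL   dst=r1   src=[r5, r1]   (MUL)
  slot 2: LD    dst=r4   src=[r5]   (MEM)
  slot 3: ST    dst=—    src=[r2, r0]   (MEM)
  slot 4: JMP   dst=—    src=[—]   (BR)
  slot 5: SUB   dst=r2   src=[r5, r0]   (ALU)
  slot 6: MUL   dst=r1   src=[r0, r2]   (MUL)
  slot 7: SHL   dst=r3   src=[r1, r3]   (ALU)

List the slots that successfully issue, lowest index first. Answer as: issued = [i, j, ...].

issued = [0, 1, 4]

[0] MEM needs rd=1 wr=1: ok; after: ALU=2 MUL=2 MEM=0 BR=1, R=3, W=1
[1] MUL needs rd=2 wr=1: ok; after: ALU=2 MUL=1 MEM=0 BR=1, R=1, W=0
[2] MEM needs rd=1 wr=1: FU; after: ALU=2 MUL=1 MEM=0 BR=1, R=1, W=0
[3] MEM needs rd=2 wr=0: FU; after: ALU=2 MUL=1 MEM=0 BR=1, R=1, W=0
[4] BR needs rd=0 wr=0: ok; after: ALU=2 MUL=1 MEM=0 BR=0, R=1, W=0
[5] ALU needs rd=2 wr=1: RD_PORT; after: ALU=2 MUL=1 MEM=0 BR=0, R=1, W=0
[6] MUL needs rd=2 wr=1: RD_PORT; after: ALU=2 MUL=1 MEM=0 BR=0, R=1, W=0
[7] ALU needs rd=2 wr=1: RD_PORT; after: ALU=2 MUL=1 MEM=0 BR=0, R=1, W=0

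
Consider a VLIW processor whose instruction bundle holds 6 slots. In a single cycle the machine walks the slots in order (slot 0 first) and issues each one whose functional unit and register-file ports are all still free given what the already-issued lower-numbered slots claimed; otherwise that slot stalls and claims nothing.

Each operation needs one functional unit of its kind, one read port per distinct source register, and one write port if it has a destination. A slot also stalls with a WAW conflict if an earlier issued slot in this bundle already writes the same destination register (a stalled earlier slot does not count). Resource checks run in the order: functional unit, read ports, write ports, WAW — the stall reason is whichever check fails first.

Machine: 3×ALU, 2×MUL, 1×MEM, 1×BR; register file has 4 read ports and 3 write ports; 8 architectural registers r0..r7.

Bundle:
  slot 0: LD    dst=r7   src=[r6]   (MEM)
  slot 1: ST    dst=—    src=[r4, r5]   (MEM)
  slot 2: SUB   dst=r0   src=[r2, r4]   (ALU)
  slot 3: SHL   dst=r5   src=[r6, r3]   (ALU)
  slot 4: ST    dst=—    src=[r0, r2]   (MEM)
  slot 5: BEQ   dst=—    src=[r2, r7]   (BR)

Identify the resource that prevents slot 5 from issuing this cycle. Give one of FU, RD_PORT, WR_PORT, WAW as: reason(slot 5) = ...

reason(slot 5) = RD_PORT

[0] MEM needs rd=1 wr=1: ok; after: ALU=3 MUL=2 MEM=0 BR=1, R=3, W=2
[1] MEM needs rd=2 wr=0: FU; after: ALU=3 MUL=2 MEM=0 BR=1, R=3, W=2
[2] ALU needs rd=2 wr=1: ok; after: ALU=2 MUL=2 MEM=0 BR=1, R=1, W=1
[3] ALU needs rd=2 wr=1: RD_PORT; after: ALU=2 MUL=2 MEM=0 BR=1, R=1, W=1
[4] MEM needs rd=2 wr=0: FU; after: ALU=2 MUL=2 MEM=0 BR=1, R=1, W=1
[5] BR needs rd=2 wr=0: RD_PORT; after: ALU=2 MUL=2 MEM=0 BR=1, R=1, W=1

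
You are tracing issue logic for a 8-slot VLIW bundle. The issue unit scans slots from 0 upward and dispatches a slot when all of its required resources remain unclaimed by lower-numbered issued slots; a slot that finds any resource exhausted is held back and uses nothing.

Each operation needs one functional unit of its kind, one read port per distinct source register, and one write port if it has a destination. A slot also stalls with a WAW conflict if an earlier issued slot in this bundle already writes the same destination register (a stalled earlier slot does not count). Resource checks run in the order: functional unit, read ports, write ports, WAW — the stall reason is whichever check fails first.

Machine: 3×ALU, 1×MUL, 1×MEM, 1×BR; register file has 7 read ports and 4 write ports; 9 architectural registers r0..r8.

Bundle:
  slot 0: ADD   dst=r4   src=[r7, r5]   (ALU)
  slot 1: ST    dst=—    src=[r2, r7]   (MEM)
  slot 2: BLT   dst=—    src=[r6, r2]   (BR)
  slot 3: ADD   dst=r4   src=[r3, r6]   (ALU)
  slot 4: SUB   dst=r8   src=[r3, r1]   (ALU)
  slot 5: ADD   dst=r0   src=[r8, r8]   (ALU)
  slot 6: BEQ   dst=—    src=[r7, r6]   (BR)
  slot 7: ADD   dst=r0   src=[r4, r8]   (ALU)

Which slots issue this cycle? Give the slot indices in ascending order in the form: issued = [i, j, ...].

issued = [0, 1, 2, 5]

  0. ALU→r4 ⇒ go  {2A/1Mu/1Ld/1B | 5r 3w}
  1. MEM ⇒ go  {2A/1Mu/0Ld/1B | 3r 3w}
  2. BR ⇒ go  {2A/1Mu/0Ld/0B | 1r 3w}
  3. ALU→r4 ⇒ no(RD_PORT)  {2A/1Mu/0Ld/0B | 1r 3w}
  4. ALU→r8 ⇒ no(RD_PORT)  {2A/1Mu/0Ld/0B | 1r 3w}
  5. ALU→r0 ⇒ go  {1A/1Mu/0Ld/0B | 0r 2w}
  6. BR ⇒ no(FU)  {1A/1Mu/0Ld/0B | 0r 2w}
  7. ALU→r0 ⇒ no(RD_PORT)  {1A/1Mu/0Ld/0B | 0r 2w}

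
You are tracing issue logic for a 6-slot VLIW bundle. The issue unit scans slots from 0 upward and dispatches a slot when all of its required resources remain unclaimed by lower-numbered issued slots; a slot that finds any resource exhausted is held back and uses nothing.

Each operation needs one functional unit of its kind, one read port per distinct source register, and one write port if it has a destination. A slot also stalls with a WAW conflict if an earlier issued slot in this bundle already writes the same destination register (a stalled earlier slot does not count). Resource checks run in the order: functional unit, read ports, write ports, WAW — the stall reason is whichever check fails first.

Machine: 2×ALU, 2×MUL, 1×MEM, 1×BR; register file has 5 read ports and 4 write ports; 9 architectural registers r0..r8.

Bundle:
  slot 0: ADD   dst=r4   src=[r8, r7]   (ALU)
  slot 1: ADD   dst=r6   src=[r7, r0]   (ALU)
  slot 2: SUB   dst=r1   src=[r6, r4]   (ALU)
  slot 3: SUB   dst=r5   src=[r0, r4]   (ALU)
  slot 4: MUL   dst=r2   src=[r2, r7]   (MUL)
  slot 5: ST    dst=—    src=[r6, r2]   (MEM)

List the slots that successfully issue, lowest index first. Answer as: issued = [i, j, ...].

issued = [0, 1]

slot 0 (ALU): ISSUE — free A1,Mu2,Ld1,B1 rp3 wp3
slot 1 (ALU): ISSUE — free A0,Mu2,Ld1,B1 rp1 wp2
slot 2 (ALU): stall FU — free A0,Mu2,Ld1,B1 rp1 wp2
slot 3 (ALU): stall FU — free A0,Mu2,Ld1,B1 rp1 wp2
slot 4 (MUL): stall RD_PORT — free A0,Mu2,Ld1,B1 rp1 wp2
slot 5 (MEM): stall RD_PORT — free A0,Mu2,Ld1,B1 rp1 wp2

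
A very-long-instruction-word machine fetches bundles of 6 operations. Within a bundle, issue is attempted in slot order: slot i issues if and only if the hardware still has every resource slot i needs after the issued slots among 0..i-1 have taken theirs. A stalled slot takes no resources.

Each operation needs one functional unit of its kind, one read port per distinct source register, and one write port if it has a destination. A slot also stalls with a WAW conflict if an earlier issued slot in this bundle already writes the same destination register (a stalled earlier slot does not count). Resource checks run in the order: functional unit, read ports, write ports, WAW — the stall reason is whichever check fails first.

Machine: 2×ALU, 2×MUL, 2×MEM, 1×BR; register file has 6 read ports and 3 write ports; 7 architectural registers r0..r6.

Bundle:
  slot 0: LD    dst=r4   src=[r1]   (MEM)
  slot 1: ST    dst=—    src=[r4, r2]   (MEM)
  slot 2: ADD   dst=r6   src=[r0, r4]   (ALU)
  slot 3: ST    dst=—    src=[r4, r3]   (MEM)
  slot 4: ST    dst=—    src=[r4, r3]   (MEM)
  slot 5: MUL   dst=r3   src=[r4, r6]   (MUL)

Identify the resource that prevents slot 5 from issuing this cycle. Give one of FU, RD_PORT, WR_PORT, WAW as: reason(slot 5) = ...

reason(slot 5) = RD_PORT

(0) want 1×MEM +1rd +1wr — yes → AL2|MU2|ME1|BR1|rd5|wr2
(1) want 1×MEM +2rd +0wr — yes → AL2|MU2|ME0|BR1|rd3|wr2
(2) want 1×ALU +2rd +1wr — yes → AL1|MU2|ME0|BR1|rd1|wr1
(3) want 1×MEM +2rd +0wr — FU → AL1|MU2|ME0|BR1|rd1|wr1
(4) want 1×MEM +2rd +0wr — FU → AL1|MU2|ME0|BR1|rd1|wr1
(5) want 1×MUL +2rd +1wr — RD_PORT → AL1|MU2|ME0|BR1|rd1|wr1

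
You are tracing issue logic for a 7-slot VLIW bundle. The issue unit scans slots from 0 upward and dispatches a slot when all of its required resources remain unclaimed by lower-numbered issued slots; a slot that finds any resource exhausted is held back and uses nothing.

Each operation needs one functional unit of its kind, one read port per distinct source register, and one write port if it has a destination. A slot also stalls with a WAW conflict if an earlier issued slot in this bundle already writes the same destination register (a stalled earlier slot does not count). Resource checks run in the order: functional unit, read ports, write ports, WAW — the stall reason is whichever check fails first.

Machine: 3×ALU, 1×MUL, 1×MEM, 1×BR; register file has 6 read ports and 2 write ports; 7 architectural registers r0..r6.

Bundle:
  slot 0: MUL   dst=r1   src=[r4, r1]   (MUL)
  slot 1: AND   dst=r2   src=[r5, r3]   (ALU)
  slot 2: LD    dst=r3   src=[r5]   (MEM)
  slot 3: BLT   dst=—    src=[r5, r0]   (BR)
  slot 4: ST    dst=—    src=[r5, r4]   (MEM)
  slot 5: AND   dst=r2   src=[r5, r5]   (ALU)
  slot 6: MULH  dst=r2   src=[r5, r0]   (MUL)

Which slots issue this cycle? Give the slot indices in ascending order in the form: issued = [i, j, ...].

#0 MUL src=r4,r1 dispatched  <A:3 Mu:0 Ld:1 B:1 rd:4 wr:1>
#1 ALU src=r5,r3 dispatched  <A:2 Mu:0 Ld:1 B:1 rd:2 wr:0>
#2 MEM src=r5 held:WR_PORT  <A:2 Mu:0 Ld:1 B:1 rd:2 wr:0>
#3 BR src=r5,r0 dispatched  <A:2 Mu:0 Ld:1 B:0 rd:0 wr:0>
#4 MEM src=r5,r4 held:RD_PORT  <A:2 Mu:0 Ld:1 B:0 rd:0 wr:0>
#5 ALU src=r5,r5 held:RD_PORT  <A:2 Mu:0 Ld:1 B:0 rd:0 wr:0>
#6 MUL src=r5,r0 held:FU  <A:2 Mu:0 Ld:1 B:0 rd:0 wr:0>

issued = [0, 1, 3]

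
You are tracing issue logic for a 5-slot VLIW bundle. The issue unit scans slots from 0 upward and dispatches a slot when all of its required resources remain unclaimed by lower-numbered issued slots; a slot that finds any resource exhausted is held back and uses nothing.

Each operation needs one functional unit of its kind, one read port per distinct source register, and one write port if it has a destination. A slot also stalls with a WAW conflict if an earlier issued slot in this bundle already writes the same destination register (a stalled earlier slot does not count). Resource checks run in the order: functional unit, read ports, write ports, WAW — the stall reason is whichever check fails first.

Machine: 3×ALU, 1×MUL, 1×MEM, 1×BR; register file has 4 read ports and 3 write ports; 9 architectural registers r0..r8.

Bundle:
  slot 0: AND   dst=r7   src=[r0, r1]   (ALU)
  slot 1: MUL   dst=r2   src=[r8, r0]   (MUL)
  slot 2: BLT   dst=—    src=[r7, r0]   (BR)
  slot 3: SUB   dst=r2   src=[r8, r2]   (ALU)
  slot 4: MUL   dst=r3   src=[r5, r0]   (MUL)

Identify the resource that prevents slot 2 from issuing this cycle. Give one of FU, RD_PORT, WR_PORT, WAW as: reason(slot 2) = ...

reason(slot 2) = RD_PORT

[0] ALU needs rd=2 wr=1: ok; after: ALU=2 MUL=1 MEM=1 BR=1, R=2, W=2
[1] MUL needs rd=2 wr=1: ok; after: ALU=2 MUL=0 MEM=1 BR=1, R=0, W=1
[2] BR needs rd=2 wr=0: RD_PORT; after: ALU=2 MUL=0 MEM=1 BR=1, R=0, W=1
[3] ALU needs rd=2 wr=1: RD_PORT; after: ALU=2 MUL=0 MEM=1 BR=1, R=0, W=1
[4] MUL needs rd=2 wr=1: FU; after: ALU=2 MUL=0 MEM=1 BR=1, R=0, W=1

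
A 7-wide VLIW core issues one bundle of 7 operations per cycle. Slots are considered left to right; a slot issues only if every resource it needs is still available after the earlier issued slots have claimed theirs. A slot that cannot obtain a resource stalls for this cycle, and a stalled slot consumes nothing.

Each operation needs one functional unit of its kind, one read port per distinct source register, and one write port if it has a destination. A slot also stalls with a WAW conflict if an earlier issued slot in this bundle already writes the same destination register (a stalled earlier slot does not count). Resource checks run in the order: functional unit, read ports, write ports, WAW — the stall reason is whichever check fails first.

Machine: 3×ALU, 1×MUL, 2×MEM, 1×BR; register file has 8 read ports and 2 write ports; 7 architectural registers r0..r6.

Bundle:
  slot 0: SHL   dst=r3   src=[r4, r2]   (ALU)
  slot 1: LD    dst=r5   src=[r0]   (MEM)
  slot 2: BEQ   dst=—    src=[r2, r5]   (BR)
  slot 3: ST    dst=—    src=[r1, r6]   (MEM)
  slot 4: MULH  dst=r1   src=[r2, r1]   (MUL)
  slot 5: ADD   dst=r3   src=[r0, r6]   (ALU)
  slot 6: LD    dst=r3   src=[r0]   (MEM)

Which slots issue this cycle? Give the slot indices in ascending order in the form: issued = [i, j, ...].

issued = [0, 1, 2, 3]

#0 ALU src=r4,r2 dispatched  <A:2 Mu:1 Ld:2 B:1 rd:6 wr:1>
#1 MEM src=r0 dispatched  <A:2 Mu:1 Ld:1 B:1 rd:5 wr:0>
#2 BR src=r2,r5 dispatched  <A:2 Mu:1 Ld:1 B:0 rd:3 wr:0>
#3 MEM src=r1,r6 dispatched  <A:2 Mu:1 Ld:0 B:0 rd:1 wr:0>
#4 MUL src=r2,r1 held:RD_PORT  <A:2 Mu:1 Ld:0 B:0 rd:1 wr:0>
#5 ALU src=r0,r6 held:RD_PORT  <A:2 Mu:1 Ld:0 B:0 rd:1 wr:0>
#6 MEM src=r0 held:FU  <A:2 Mu:1 Ld:0 B:0 rd:1 wr:0>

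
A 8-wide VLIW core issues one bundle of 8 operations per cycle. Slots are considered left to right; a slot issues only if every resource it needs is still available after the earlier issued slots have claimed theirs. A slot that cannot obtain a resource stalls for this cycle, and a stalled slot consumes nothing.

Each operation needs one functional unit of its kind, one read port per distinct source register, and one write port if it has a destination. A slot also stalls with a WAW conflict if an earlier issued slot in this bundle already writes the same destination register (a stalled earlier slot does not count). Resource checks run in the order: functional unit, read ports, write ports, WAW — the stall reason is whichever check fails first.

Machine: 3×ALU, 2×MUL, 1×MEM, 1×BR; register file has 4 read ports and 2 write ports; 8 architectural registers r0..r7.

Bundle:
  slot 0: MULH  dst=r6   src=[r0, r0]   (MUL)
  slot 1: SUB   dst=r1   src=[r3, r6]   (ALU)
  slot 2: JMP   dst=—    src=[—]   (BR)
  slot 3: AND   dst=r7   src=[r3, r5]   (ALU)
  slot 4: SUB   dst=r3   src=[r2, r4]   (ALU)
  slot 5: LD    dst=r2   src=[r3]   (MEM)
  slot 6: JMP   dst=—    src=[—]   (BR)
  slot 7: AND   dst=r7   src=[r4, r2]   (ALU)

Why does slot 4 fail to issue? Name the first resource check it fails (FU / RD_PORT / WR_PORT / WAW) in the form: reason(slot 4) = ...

reason(slot 4) = RD_PORT

#0 MUL src=r0,r0 dispatched  <A:3 Mu:1 Ld:1 B:1 rd:3 wr:1>
#1 ALU src=r3,r6 dispatched  <A:2 Mu:1 Ld:1 B:1 rd:1 wr:0>
#2 BR src=- dispatched  <A:2 Mu:1 Ld:1 B:0 rd:1 wr:0>
#3 ALU src=r3,r5 held:RD_PORT  <A:2 Mu:1 Ld:1 B:0 rd:1 wr:0>
#4 ALU src=r2,r4 held:RD_PORT  <A:2 Mu:1 Ld:1 B:0 rd:1 wr:0>
#5 MEM src=r3 held:WR_PORT  <A:2 Mu:1 Ld:1 B:0 rd:1 wr:0>
#6 BR src=- held:FU  <A:2 Mu:1 Ld:1 B:0 rd:1 wr:0>
#7 ALU src=r4,r2 held:RD_PORT  <A:2 Mu:1 Ld:1 B:0 rd:1 wr:0>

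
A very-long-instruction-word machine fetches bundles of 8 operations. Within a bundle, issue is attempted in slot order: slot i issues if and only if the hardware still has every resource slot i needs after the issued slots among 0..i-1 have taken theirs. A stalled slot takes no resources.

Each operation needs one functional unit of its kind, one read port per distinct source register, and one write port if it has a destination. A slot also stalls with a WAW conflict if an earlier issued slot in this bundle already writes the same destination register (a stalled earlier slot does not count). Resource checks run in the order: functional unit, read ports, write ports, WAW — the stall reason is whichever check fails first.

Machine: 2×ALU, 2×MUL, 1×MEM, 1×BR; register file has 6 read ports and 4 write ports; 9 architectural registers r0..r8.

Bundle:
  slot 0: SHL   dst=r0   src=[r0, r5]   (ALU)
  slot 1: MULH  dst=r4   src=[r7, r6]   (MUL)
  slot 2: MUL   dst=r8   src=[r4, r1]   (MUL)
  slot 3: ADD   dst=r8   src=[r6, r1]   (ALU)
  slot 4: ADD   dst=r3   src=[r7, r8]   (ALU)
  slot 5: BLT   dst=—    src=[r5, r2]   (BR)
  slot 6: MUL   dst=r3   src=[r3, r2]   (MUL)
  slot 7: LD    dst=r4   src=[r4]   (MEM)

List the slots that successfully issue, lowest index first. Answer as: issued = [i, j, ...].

  0. ALU→r0 ⇒ go  {1A/2Mu/1Ld/1B | 4r 3w}
  1. MUL→r4 ⇒ go  {1A/1Mu/1Ld/1B | 2r 2w}
  2. MUL→r8 ⇒ go  {1A/0Mu/1Ld/1B | 0r 1w}
  3. ALU→r8 ⇒ no(RD_PORT)  {1A/0Mu/1Ld/1B | 0r 1w}
  4. ALU→r3 ⇒ no(RD_PORT)  {1A/0Mu/1Ld/1B | 0r 1w}
  5. BR ⇒ no(RD_PORT)  {1A/0Mu/1Ld/1B | 0r 1w}
  6. MUL→r3 ⇒ no(FU)  {1A/0Mu/1Ld/1B | 0r 1w}
  7. MEM→r4 ⇒ no(RD_PORT)  {1A/0Mu/1Ld/1B | 0r 1w}

issued = [0, 1, 2]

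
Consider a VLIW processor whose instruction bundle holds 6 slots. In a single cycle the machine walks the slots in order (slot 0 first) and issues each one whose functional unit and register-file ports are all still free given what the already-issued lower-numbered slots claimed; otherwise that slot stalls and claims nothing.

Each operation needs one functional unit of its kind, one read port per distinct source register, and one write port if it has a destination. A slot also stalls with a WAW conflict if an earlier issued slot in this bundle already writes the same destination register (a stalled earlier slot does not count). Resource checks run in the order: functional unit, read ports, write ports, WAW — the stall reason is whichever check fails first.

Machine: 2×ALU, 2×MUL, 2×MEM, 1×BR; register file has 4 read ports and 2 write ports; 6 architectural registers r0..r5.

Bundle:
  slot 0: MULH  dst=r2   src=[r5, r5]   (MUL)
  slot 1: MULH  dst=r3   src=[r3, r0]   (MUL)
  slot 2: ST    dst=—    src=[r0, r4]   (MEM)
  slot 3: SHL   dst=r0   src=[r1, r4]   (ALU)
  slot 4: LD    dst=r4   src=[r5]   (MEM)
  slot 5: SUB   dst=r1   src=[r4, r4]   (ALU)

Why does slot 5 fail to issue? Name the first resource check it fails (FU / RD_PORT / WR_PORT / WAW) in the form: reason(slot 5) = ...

reason(slot 5) = WR_PORT

[0] MUL needs rd=1 wr=1: ok; after: ALU=2 MUL=1 MEM=2 BR=1, R=3, W=1
[1] MUL needs rd=2 wr=1: ok; after: ALU=2 MUL=0 MEM=2 BR=1, R=1, W=0
[2] MEM needs rd=2 wr=0: RD_PORT; after: ALU=2 MUL=0 MEM=2 BR=1, R=1, W=0
[3] ALU needs rd=2 wr=1: RD_PORT; after: ALU=2 MUL=0 MEM=2 BR=1, R=1, W=0
[4] MEM needs rd=1 wr=1: WR_PORT; after: ALU=2 MUL=0 MEM=2 BR=1, R=1, W=0
[5] ALU needs rd=1 wr=1: WR_PORT; after: ALU=2 MUL=0 MEM=2 BR=1, R=1, W=0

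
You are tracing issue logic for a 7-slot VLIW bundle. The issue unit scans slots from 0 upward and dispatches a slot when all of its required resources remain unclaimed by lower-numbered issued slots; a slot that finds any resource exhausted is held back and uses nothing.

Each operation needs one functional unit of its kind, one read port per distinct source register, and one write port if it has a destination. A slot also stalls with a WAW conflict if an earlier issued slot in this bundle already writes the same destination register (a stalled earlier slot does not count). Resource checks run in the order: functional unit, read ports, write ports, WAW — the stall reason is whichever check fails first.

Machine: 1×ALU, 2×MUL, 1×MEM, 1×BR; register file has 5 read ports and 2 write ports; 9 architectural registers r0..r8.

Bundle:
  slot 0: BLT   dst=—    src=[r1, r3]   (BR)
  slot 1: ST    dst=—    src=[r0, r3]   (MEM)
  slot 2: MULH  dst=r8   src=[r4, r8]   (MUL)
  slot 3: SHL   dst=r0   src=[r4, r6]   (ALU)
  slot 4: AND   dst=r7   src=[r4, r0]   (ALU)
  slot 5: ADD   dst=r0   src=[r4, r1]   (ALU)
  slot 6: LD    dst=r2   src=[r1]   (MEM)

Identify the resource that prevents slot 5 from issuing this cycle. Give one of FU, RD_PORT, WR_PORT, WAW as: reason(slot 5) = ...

reason(slot 5) = RD_PORT

[0] BR needs rd=2 wr=0: ok; after: ALU=1 MUL=2 MEM=1 BR=0, R=3, W=2
[1] MEM needs rd=2 wr=0: ok; after: ALU=1 MUL=2 MEM=0 BR=0, R=1, W=2
[2] MUL needs rd=2 wr=1: RD_PORT; after: ALU=1 MUL=2 MEM=0 BR=0, R=1, W=2
[3] ALU needs rd=2 wr=1: RD_PORT; after: ALU=1 MUL=2 MEM=0 BR=0, R=1, W=2
[4] ALU needs rd=2 wr=1: RD_PORT; after: ALU=1 MUL=2 MEM=0 BR=0, R=1, W=2
[5] ALU needs rd=2 wr=1: RD_PORT; after: ALU=1 MUL=2 MEM=0 BR=0, R=1, W=2
[6] MEM needs rd=1 wr=1: FU; after: ALU=1 MUL=2 MEM=0 BR=0, R=1, W=2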